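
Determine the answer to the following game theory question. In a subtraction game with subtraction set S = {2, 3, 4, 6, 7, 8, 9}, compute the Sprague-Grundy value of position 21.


The subtraction set is S = {2, 3, 4, 6, 7, 8, 9}.
G(k) = mex{ G(k - s) : s in S, s <= k }. We compute iteratively: G(0) = 0.
G(1) = mex({}) = 0
G(2) = mex({0}) = 1
G(3) = mex({0}) = 1
G(4) = mex({0, 1}) = 2
G(5) = mex({0, 1}) = 2
G(6) = mex({0, 1, 2}) = 3
G(7) = mex({0, 1, 2}) = 3
G(8) = mex({0, 1, 2, 3}) = 4
G(9) = mex({0, 1, 2, 3}) = 4
G(10) = mex({0, 1, 2, 3, 4}) = 5
G(11) = mex({1, 2, 3, 4}) = 0
G(12) = mex({1, 2, 3, 4, 5}) = 0
G(13) = mex({0, 2, 3, 4, 5}) = 1
G(14) = mex({0, 2, 3, 4, 5}) = 1
G(15) = mex({0, 1, 3, 4}) = 2
G(16) = mex({0, 1, 3, 4, 5}) = 2
G(17) = mex({0, 1, 2, 4, 5}) = 3
G(18) = mex({0, 1, 2, 4, 5}) = 3
G(19) = mex({0, 1, 2, 3, 5}) = 4
Observe that G(11)..G(19) = 0, 0, 1, 1, 2, 2, 3, 3, 4 repeats G(0)..G(8) = 0, 0, 1, 1, 2, 2, 3, 3, 4.
For k >= max(S) = 9, G(k) is determined by the previous 9 values G(k-9)..G(k-1); a window of 9 consecutive values has recurred shifted by 11, so by induction G(k + 11) = G(k) for all k >= 0: the sequence is periodic from the start with period 11.
One period: G(0..10) = 0, 0, 1, 1, 2, 2, 3, 3, 4, 4, 5.
21 mod 11 = 10, so G(21) = G(10) = 5.

5


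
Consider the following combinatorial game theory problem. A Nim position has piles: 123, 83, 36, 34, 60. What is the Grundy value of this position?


We need the XOR (exclusive or) of all pile sizes.
After XOR-ing pile 1 (size 123): 0 XOR 123 = 123
After XOR-ing pile 2 (size 83): 123 XOR 83 = 40
After XOR-ing pile 3 (size 36): 40 XOR 36 = 12
After XOR-ing pile 4 (size 34): 12 XOR 34 = 46
After XOR-ing pile 5 (size 60): 46 XOR 60 = 18
The Nim-value of this position is 18.

18


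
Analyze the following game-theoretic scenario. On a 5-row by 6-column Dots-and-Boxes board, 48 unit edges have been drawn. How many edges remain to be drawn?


Grid: 5 x 6 boxes, i.e. 6 rows and 7 columns of dots.
Horizontal edges: (rows + 1) * cols = 6 * 6 = 36
Vertical edges: rows * (cols + 1) = 5 * 7 = 35
Total edges: 36 + 35 = 71
Edges drawn: 48
Remaining: 71 - 48 = 23

23


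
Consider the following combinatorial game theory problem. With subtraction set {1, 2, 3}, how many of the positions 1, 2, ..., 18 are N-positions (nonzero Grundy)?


Subtraction set S = {1, 2, 3}, so G(n) = n mod 4.
G(n) = 0 when n is a multiple of 4.
Multiples of 4 in [1, 18]: 4
N-positions (nonzero Grundy) = 18 - 4 = 14

14


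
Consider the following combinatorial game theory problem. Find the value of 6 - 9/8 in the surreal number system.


x = 6, y = 9/8
Converting to common denominator: 8
x = 48/8, y = 9/8
x - y = 6 - 9/8 = 39/8

39/8


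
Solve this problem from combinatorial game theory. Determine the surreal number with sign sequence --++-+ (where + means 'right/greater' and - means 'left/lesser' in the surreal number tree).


Sign expansion: --++-+
Rule: track bounds (lo, hi), initially (-inf, +inf). On '+', the current value becomes lo and we move to the simplest number in (value, hi): value + 1 if hi = +inf, otherwise the midpoint (value + hi)/2. On '-', the current value becomes hi and we move to value - 1 if lo = -inf, otherwise the midpoint (lo + value)/2.
Start at 0.
Step 1: sign = -, move left. Bounds: (-inf, 0). Value = -1
Step 2: sign = -, move left. Bounds: (-inf, -1). Value = -2
Step 3: sign = +, move right. Bounds: (-2, -1). Value = -3/2
Step 4: sign = +, move right. Bounds: (-3/2, -1). Value = -5/4
Step 5: sign = -, move left. Bounds: (-3/2, -5/4). Value = -11/8
Step 6: sign = +, move right. Bounds: (-11/8, -5/4). Value = -21/16
The surreal number with sign expansion --++-+ is -21/16.

-21/16


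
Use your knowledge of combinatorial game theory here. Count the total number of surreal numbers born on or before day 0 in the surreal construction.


Day 0: {|} = 0 is born. Count = 1.
Day n: the number of surreal numbers born by day n is 2^(n+1) - 1.
By day 0: 2^1 - 1 = 1
By day 0: 1 surreal numbers.

1


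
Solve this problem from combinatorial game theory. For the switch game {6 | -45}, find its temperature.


The game is {6 | -45}, a switch {a | b} with numbers a > b.
Cooling {a | b} by t gives {a - t | b + t}, which stops being hot when a - t = b + t, i.e. at t = (a - b)/2. So the temperature of a switch is (a - b)/2.
Temperature = (Left option - Right option) / 2
= (6 - (-45)) / 2
= 51 / 2
= 51/2

51/2


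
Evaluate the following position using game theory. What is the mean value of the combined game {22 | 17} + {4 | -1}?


G1 = {22 | 17}, G2 = {4 | -1}
Each is a switch {a | b} with numbers a > b; its mean value is (a + b)/2, and mean value is additive over game sums: m(G1 + G2) = m(G1) + m(G2).
Mean of G1 = (22 + (17))/2 = 39/2 = 39/2
Mean of G2 = (4 + (-1))/2 = 3/2 = 3/2
Mean of G1 + G2 = 39/2 + 3/2 = 21

21


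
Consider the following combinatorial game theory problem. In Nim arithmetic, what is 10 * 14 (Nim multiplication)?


Nim multiplication is bilinear over XOR: (u XOR v) * w = (u*w) XOR (v*w).
So we split each operand into its bit components and XOR the pairwise Nim products.
10 = 2 + 8 (as XOR of powers of 2).
14 = 2 + 4 + 8 (as XOR of powers of 2).
Using the standard Nim-product table on single bits:
  2*2 = 3,   2*4 = 8,   2*8 = 12,
  4*4 = 6,   4*8 = 11,  8*8 = 13,
and  1*x = x (identity), k*l = l*k (commutative).
Pairwise Nim products:
  2 * 2 = 3
  2 * 4 = 8
  2 * 8 = 12
  8 * 2 = 12
  8 * 4 = 11
  8 * 8 = 13
XOR them: 3 XOR 8 XOR 12 XOR 12 XOR 11 XOR 13 = 13.
Result: 10 * 14 = 13 (in Nim).

13


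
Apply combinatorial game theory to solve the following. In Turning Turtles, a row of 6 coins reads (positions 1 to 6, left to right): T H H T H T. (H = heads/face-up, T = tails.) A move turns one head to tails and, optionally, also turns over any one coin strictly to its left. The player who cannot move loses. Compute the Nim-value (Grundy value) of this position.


Coins: T H H T H T
Key fact: a single head at position k behaves exactly like a Nim heap of size k (turning it to T and optionally flipping a coin at j < k corresponds to moving the heap from k to j, or to 0), and heads combine as a disjunctive sum (two heads at the same place would cancel, matching j XOR j = 0). So the Nim-value is the XOR of the 1-indexed positions of the heads.
Face-up positions (1-indexed): [2, 3, 5]
XOR 0 with 2: 0 XOR 2 = 2
XOR 2 with 3: 2 XOR 3 = 1
XOR 1 with 5: 1 XOR 5 = 4
Nim-value = 4

4


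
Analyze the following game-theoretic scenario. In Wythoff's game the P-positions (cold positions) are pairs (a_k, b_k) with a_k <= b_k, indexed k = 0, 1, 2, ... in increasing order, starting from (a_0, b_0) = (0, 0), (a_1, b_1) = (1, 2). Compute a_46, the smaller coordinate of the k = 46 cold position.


By Wythoff's theorem, a_k = floor(k * phi) and b_k = floor(k * phi^2) = a_k + k, where phi = (1 + sqrt(5))/2 is the golden ratio.
phi = (1 + sqrt(5))/2 = 1.618034
k = 46
k * phi = 46 * 1.618034 = 74.429563
a_46 = floor(k * phi) = 74

74


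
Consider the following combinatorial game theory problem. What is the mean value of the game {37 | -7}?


Game = {37 | -7}, a switch {a | b} with numbers a > b.
Its thermograph has left wall a - t and right wall b + t, which meet at t = (a - b)/2, where both equal (a + b)/2. So the mast (mean value) is at (a + b)/2.
Mean = (37 + (-7))/2 = 30/2 = 15

15


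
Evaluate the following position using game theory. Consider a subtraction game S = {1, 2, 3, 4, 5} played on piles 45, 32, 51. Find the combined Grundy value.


Subtraction set: {1, 2, 3, 4, 5}
For this subtraction set, G(n) = n mod 6 (period = max + 1 = 6).
Pile 1 (size 45): G(45) = 45 mod 6 = 3
Pile 2 (size 32): G(32) = 32 mod 6 = 2
Pile 3 (size 51): G(51) = 51 mod 6 = 3
Total Grundy value = XOR of all: 3 XOR 2 XOR 3 = 2

2


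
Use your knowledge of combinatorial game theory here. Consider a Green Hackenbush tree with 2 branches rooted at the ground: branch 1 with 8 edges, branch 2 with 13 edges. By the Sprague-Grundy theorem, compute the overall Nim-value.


The tree has 2 branches from the ground vertex.
In Green Hackenbush, the Nim-value of a simple path of length k is k.
Branch 1: length 8, Nim-value = 8
Branch 2: length 13, Nim-value = 13
Total Nim-value = XOR of all branch values:
0 XOR 8 = 8
8 XOR 13 = 5
Nim-value of the tree = 5

5


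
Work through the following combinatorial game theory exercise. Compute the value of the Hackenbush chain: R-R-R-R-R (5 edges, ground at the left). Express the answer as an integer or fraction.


Edges (from ground): R-R-R-R-R
By Berlekamp's sign-expansion rule, a Blue-Red Hackenbush stalk has the value of the surreal number whose sign sequence is the edge sequence with B -> + and R -> -.
Sign sequence: -----
Trace the sign expansion in the surreal number tree, starting from 0:
Edge 1: R (sign -) -> bounds (-inf, 0), value = -1
Edge 2: R (sign -) -> bounds (-inf, -1), value = -2
Edge 3: R (sign -) -> bounds (-inf, -2), value = -3
Edge 4: R (sign -) -> bounds (-inf, -3), value = -4
Edge 5: R (sign -) -> bounds (-inf, -4), value = -5
Game value = -5

-5


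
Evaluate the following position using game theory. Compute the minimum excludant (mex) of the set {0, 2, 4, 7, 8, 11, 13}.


Set = {0, 2, 4, 7, 8, 11, 13}
0 is in the set.
1 is NOT in the set. This is the mex.
mex = 1

1


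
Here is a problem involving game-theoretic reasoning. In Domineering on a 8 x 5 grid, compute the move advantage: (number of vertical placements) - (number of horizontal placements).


Board is 8 x 5 (rows x cols).
Left (vertical) placements: (rows-1) * cols = 7 * 5 = 35
Right (horizontal) placements: rows * (cols-1) = 8 * 4 = 32
Advantage = Left - Right = 35 - 32 = 3

3


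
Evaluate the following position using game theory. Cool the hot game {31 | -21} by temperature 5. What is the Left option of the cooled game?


Original game: {31 | -21} (a switch {a | b} with a > b).
Cooling by t (for t below the temperature (a - b)/2 = 26) taxes each move by t: {a | b} cooled by t is {a - t | b + t}.
Cooling amount: t = 5
Cooled Left option: 31 - 5 = 26
Cooled Right option: -21 + 5 = -16
Cooled game: {26 | -16}
Left option = 26

26


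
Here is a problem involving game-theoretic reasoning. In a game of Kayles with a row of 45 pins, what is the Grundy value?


Kayles: a move removes 1 or 2 adjacent pins from a contiguous row.
Removing pins from a row of k leaves two independent rows (a, b) with a + b = k - 1 (one pin) or a + b = k - 2 (two pins); an end removal gives a = 0.
By Sprague-Grundy, G(k) = mex{ G(a) XOR G(b) } over all these splits. G(0) = 0.
G(1): splits (0,0):0^0=0 -> mex({0}) = 1
G(2): splits (0,1):0^1=1 (0,0):0^0=0 -> mex({0, 1}) = 2
G(3): splits (0,2):0^2=2 (1,1):1^1=0 (0,1):0^1=1 -> mex({0, 1, 2}) = 3
G(4): splits (0,3):0^3=3 (1,2):1^2=3 (0,2):0^2=2 (1,1):1^1=0 -> mex({0, 2, 3}) = 1
G(5): splits (0,4):0^1=1 (1,3):1^3=2 (2,2):2^2=0 (0,3):0^3=3 (1,2):1^2=3 -> mex({0, 1, 2, 3}) = 4
G(6) = mex({0, 1, 2, 4}) = 3
G(7) = mex({0, 1, 3, 4, 5}) = 2
G(8) = mex({0, 2, 3, 5, 6}) = 1
G(9) = mex({0, 1, 2, 3, 6, 7}) = 4
G(10) = mex({0, 1, 3, 4, 5, 7}) = 2
G(11) = mex({0, 1, 2, 3, 4, 5}) = 6
G(12) = mex({0, 1, 2, 3, 5, 6, 7}) = 4
G(13) = mex({0, 2, 3, 4, 6, 7}) = 1
G(14) = mex({0, 1, 4, 5, 6, 7}) = 2
G(15) = mex({0, 1, 2, 3, 4, 5, 6}) = 7
G(16) = mex({0, 2, 3, 5, 6, 7}) = 1
G(17) = mex({0, 1, 2, 3, 5, 6, 7}) = 4
G(18) = mex({0, 1, 2, 4, 5, 6}) = 3
G(19) = mex({0, 1, 3, 4, 5, 7}) = 2
G(20) = mex({0, 2, 3, 4, 5, 6, 7}) = 1
G(21) = mex({0, 1, 2, 3, 5, 6, 7}) = 4
G(22) = mex({0, 1, 2, 3, 4, 5, 7}) = 6
G(23) = mex({0, 1, 2, 3, 4, 5, 6}) = 7
G(24) = mex({0, 1, 2, 3, 5, 6, 7}) = 4
G(25) = mex({0, 2, 3, 4, 6, 7}) = 1
G(26) = mex({0, 1, 3, 4, 5, 6, 7}) = 2
G(27) = mex({0, 1, 2, 3, 4, 5, 6, 7}) = 8
G(28) = mex({0, 1, 2, 3, 4, 6, 7, 8}) = 5
G(29) = mex({0, 1, 2, 3, 5, 6, 7, 8, 9}) = 4
G(30) = mex({0, 1, 2, 3, 4, 5, 6, 9, 10}) = 7
G(31) = mex({0, 1, 3, 4, 5, 7, 10, 11}) = 2
G(32) = mex({0, 2, 3, 4, 5, 6, 7, 9, 11}) = 1
G(33) = mex({0, 1, 2, 3, 4, 5, 6, 7, 9, 12}) = 8
G(34) = mex({0, 1, 2, 3, 4, 5, 7, 8, 11, 12}) = 6
G(35) = mex({0, 1, 2, 3, 4, 5, 6, 8, 9, 10, 11}) = 7
G(36) = mex({0, 1, 2, 3, 5, 6, 7, 9, 10}) = 4
G(37) = mex({0, 2, 3, 4, 6, 7, 9, 10, 11, 12}) = 1
G(38) = mex({0, 1, 3, 4, 5, 6, 7, 9, 10, 11, 12}) = 2
G(39) = mex({0, 1, 2, 4, 5, 6, 7, 9, 10, 12, 14}) = 3
G(40) = mex({0, 2, 3, 4, 6, 7, 11, 12, 14}) = 1
G(41) = mex({0, 1, 2, 3, 5, 6, 7, 9, 10, 11, 12}) = 4
G(42) = mex({0, 1, 2, 3, 4, 5, 6, 9, 10}) = 7
G(43) = mex({0, 1, 3, 4, 5, 7, 9, 10, 12, 15}) = 2
G(44) = mex({0, 2, 3, 4, 5, 6, 7, 9, 10, 12, 15}) = 1
G(45) = mex({0, 1, 2, 3, 4, 5, 6, 7, 9, 10, 12, 14}) = 8
Therefore G(45) = 8.

8


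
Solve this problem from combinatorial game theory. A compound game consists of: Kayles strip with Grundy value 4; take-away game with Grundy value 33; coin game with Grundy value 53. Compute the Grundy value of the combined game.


By the Sprague-Grundy theorem, the Grundy value of a sum of games is the XOR of individual Grundy values.
Kayles strip: Grundy value = 4. Running XOR: 0 XOR 4 = 4
take-away game: Grundy value = 33. Running XOR: 4 XOR 33 = 37
coin game: Grundy value = 53. Running XOR: 37 XOR 53 = 16
The combined Grundy value is 16.

16


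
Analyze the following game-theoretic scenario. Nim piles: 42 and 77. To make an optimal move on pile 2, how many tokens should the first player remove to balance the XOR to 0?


Piles: 42 and 77
Current XOR: 42 XOR 77 = 103 (non-zero, so this is an N-position).
To make the XOR zero, we need to find a move that balances the piles.
For pile 2 (size 77): target = 77 XOR 103 = 42
We reduce pile 2 from 77 to 42.
Tokens removed: 77 - 42 = 35
Verification: 42 XOR 42 = 0

35


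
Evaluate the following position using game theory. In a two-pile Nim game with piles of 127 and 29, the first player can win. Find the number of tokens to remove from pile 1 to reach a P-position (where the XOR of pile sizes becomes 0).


Piles: 127 and 29
Current XOR: 127 XOR 29 = 98 (non-zero, so this is an N-position).
To make the XOR zero, we need to find a move that balances the piles.
For pile 1 (size 127): target = 127 XOR 98 = 29
We reduce pile 1 from 127 to 29.
Tokens removed: 127 - 29 = 98
Verification: 29 XOR 29 = 0

98


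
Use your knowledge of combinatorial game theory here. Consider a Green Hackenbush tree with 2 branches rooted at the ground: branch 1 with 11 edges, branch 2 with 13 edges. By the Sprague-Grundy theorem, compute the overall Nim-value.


The tree has 2 branches from the ground vertex.
In Green Hackenbush, the Nim-value of a simple path of length k is k.
Branch 1: length 11, Nim-value = 11
Branch 2: length 13, Nim-value = 13
Total Nim-value = XOR of all branch values:
0 XOR 11 = 11
11 XOR 13 = 6
Nim-value of the tree = 6

6


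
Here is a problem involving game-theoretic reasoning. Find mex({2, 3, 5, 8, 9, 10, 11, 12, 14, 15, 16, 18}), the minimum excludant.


Set = {2, 3, 5, 8, 9, 10, 11, 12, 14, 15, 16, 18}
0 is NOT in the set. This is the mex.
mex = 0

0


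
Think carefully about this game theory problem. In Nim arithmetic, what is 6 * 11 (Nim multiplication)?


Nim multiplication is bilinear over XOR: (u XOR v) * w = (u*w) XOR (v*w).
So we split each operand into its bit components and XOR the pairwise Nim products.
6 = 2 + 4 (as XOR of powers of 2).
11 = 1 + 2 + 8 (as XOR of powers of 2).
Using the standard Nim-product table on single bits:
  2*2 = 3,   2*4 = 8,   2*8 = 12,
  4*4 = 6,   4*8 = 11,  8*8 = 13,
and  1*x = x (identity), k*l = l*k (commutative).
Pairwise Nim products:
  2 * 1 = 2
  2 * 2 = 3
  2 * 8 = 12
  4 * 1 = 4
  4 * 2 = 8
  4 * 8 = 11
XOR them: 2 XOR 3 XOR 12 XOR 4 XOR 8 XOR 11 = 10.
Result: 6 * 11 = 10 (in Nim).

10


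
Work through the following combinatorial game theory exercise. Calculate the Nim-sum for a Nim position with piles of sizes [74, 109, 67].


We need the XOR (exclusive or) of all pile sizes.
After XOR-ing pile 1 (size 74): 0 XOR 74 = 74
After XOR-ing pile 2 (size 109): 74 XOR 109 = 39
After XOR-ing pile 3 (size 67): 39 XOR 67 = 100
The Nim-value of this position is 100.

100


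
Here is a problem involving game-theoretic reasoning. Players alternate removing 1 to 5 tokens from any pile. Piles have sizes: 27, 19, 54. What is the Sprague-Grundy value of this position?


Subtraction set: {1, 2, 3, 4, 5}
For this subtraction set, G(n) = n mod 6 (period = max + 1 = 6).
Pile 1 (size 27): G(27) = 27 mod 6 = 3
Pile 2 (size 19): G(19) = 19 mod 6 = 1
Pile 3 (size 54): G(54) = 54 mod 6 = 0
Total Grundy value = XOR of all: 3 XOR 1 XOR 0 = 2

2


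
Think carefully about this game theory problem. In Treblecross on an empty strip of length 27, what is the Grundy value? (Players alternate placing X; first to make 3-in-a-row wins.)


Treblecross: place X on empty cells; 3-in-a-row wins.
Playing within two cells of an existing X lets the opponent win at once, so sensible play treats the cells i-2..i+2 around each X as dead. The player left with no safe cell loses, so this is a normal-play take-away game on strips of safe cells.
Placing X at cell i (0-indexed) of a strip of k safe cells leaves independent strips of sizes max(0, i-2) and max(0, k-i-3). Hence G(k) = mex{ G(max(0,i-2)) XOR G(max(0,k-i-3)) : 0 <= i < k }, with G(0) = 0.
G(1): splits (0,0):0^0=0 -> mex({0}) = 1
G(2): splits (0,0):0^0=0 -> mex({0}) = 1
G(3): splits (0,0):0^0=0 -> mex({0}) = 1
G(4): splits (0,1):0^1=1 (0,0):0^0=0 -> mex({0, 1}) = 2
G(5): splits (0,2):0^1=1 (0,1):0^1=1 (0,0):0^0=0 -> mex({0, 1}) = 2
G(6) = mex({1}) = 0
G(7) = mex({0, 1, 2}) = 3
G(8) = mex({0, 1, 2}) = 3
G(9) = mex({0, 2}) = 1
G(10) = mex({0, 2, 3}) = 1
G(11) = mex({0, 3}) = 1
G(12) = mex({1, 3}) = 0
G(13) = mex({0, 1, 2, 3}) = 4
G(14) = mex({0, 1, 2}) = 3
G(15) = mex({0, 1, 2}) = 3
G(16) = mex({0, 1, 2, 4}) = 3
G(17) = mex({0, 1, 3, 4}) = 2
G(18) = mex({0, 1, 3, 4}) = 2
G(19) = mex({0, 1, 3, 5}) = 2
G(20) = mex({0, 1, 2, 3, 5}) = 4
G(21) = mex({0, 1, 2, 3, 5}) = 4
G(22) = mex({1, 2, 6}) = 0
G(23) = mex({0, 1, 2, 3, 4, 6}) = 5
G(24) = mex({0, 1, 2, 3, 4}) = 5
G(25) = mex({0, 1, 3, 4, 7}) = 2
G(26) = mex({0, 1, 3, 4, 5, 7}) = 2
G(27) = mex({0, 1, 3, 5}) = 2
Therefore G(27) = 2.

2


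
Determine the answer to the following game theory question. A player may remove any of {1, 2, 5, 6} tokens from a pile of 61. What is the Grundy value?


The subtraction set is S = {1, 2, 5, 6}.
G(k) = mex{ G(k - s) : s in S, s <= k }. We compute iteratively: G(0) = 0.
G(1) = mex({0}) = 1
G(2) = mex({0, 1}) = 2
G(3) = mex({1, 2}) = 0
G(4) = mex({0, 2}) = 1
G(5) = mex({0, 1}) = 2
G(6) = mex({0, 1, 2}) = 3
G(7) = mex({1, 2, 3}) = 0
G(8) = mex({0, 2, 3}) = 1
G(9) = mex({0, 1}) = 2
G(10) = mex({1, 2}) = 0
G(11) = mex({0, 2, 3}) = 1
G(12) = mex({0, 1, 3}) = 2
Observe that G(7)..G(12) = 0, 1, 2, 0, 1, 2 repeats G(0)..G(5) = 0, 1, 2, 0, 1, 2.
For k >= max(S) = 6, G(k) is determined by the previous 6 values G(k-6)..G(k-1); a window of 6 consecutive values has recurred shifted by 7, so by induction G(k + 7) = G(k) for all k >= 0: the sequence is periodic from the start with period 7.
One period: G(0..6) = 0, 1, 2, 0, 1, 2, 3.
61 mod 7 = 5, so G(61) = G(5) = 2.

2


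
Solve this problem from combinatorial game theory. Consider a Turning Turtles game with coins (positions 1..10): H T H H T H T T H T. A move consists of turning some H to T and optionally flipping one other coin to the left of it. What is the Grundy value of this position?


Coins: H T H H T H T T H T
Key fact: a single head at position k behaves exactly like a Nim heap of size k (turning it to T and optionally flipping a coin at j < k corresponds to moving the heap from k to j, or to 0), and heads combine as a disjunctive sum (two heads at the same place would cancel, matching j XOR j = 0). So the Nim-value is the XOR of the 1-indexed positions of the heads.
Face-up positions (1-indexed): [1, 3, 4, 6, 9]
XOR 0 with 1: 0 XOR 1 = 1
XOR 1 with 3: 1 XOR 3 = 2
XOR 2 with 4: 2 XOR 4 = 6
XOR 6 with 6: 6 XOR 6 = 0
XOR 0 with 9: 0 XOR 9 = 9
Nim-value = 9

9


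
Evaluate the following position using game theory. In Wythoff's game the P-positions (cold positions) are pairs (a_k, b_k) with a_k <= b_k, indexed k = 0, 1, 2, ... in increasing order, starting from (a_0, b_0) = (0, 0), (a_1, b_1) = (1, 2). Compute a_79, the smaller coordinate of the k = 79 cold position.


By Wythoff's theorem, a_k = floor(k * phi) and b_k = floor(k * phi^2) = a_k + k, where phi = (1 + sqrt(5))/2 is the golden ratio.
phi = (1 + sqrt(5))/2 = 1.618034
k = 79
k * phi = 79 * 1.618034 = 127.824685
a_79 = floor(k * phi) = 127

127


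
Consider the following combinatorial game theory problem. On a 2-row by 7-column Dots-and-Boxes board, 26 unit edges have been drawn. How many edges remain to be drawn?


Grid: 2 x 7 boxes, i.e. 3 rows and 8 columns of dots.
Horizontal edges: (rows + 1) * cols = 3 * 7 = 21
Vertical edges: rows * (cols + 1) = 2 * 8 = 16
Total edges: 21 + 16 = 37
Edges drawn: 26
Remaining: 37 - 26 = 11

11


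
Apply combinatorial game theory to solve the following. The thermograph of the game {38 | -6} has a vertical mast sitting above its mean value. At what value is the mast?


Game = {38 | -6}, a switch {a | b} with numbers a > b.
Its thermograph has left wall a - t and right wall b + t, which meet at t = (a - b)/2, where both equal (a + b)/2. So the mast (mean value) is at (a + b)/2.
Mean = (38 + (-6))/2 = 32/2 = 16

16


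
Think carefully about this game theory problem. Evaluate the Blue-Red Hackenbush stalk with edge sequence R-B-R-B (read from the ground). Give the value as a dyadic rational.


Edges (from ground): R-B-R-B
By Berlekamp's sign-expansion rule, a Blue-Red Hackenbush stalk has the value of the surreal number whose sign sequence is the edge sequence with B -> + and R -> -.
Sign sequence: -+-+
Trace the sign expansion in the surreal number tree, starting from 0:
Edge 1: R (sign -) -> bounds (-inf, 0), value = -1
Edge 2: B (sign +) -> bounds (-1, 0), value = -1/2
Edge 3: R (sign -) -> bounds (-1, -1/2), value = -3/4
Edge 4: B (sign +) -> bounds (-3/4, -1/2), value = -5/8
Game value = -5/8

-5/8


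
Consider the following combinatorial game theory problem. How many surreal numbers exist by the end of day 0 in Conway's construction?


Day 0: {|} = 0 is born. Count = 1.
Day n: the number of surreal numbers born by day n is 2^(n+1) - 1.
By day 0: 2^1 - 1 = 1
By day 0: 1 surreal numbers.

1


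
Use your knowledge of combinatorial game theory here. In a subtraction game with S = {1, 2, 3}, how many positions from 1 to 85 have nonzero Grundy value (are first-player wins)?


Subtraction set S = {1, 2, 3}, so G(n) = n mod 4.
G(n) = 0 when n is a multiple of 4.
Multiples of 4 in [1, 85]: 21
N-positions (nonzero Grundy) = 85 - 21 = 64

64


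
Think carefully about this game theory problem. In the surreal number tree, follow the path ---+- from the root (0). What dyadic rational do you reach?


Sign expansion: ---+-
Rule: track bounds (lo, hi), initially (-inf, +inf). On '+', the current value becomes lo and we move to the simplest number in (value, hi): value + 1 if hi = +inf, otherwise the midpoint (value + hi)/2. On '-', the current value becomes hi and we move to value - 1 if lo = -inf, otherwise the midpoint (lo + value)/2.
Start at 0.
Step 1: sign = -, move left. Bounds: (-inf, 0). Value = -1
Step 2: sign = -, move left. Bounds: (-inf, -1). Value = -2
Step 3: sign = -, move left. Bounds: (-inf, -2). Value = -3
Step 4: sign = +, move right. Bounds: (-3, -2). Value = -5/2
Step 5: sign = -, move left. Bounds: (-3, -5/2). Value = -11/4
The surreal number with sign expansion ---+- is -11/4.

-11/4


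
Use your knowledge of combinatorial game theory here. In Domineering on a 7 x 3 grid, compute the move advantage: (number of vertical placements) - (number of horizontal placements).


Board is 7 x 3 (rows x cols).
Left (vertical) placements: (rows-1) * cols = 6 * 3 = 18
Right (horizontal) placements: rows * (cols-1) = 7 * 2 = 14
Advantage = Left - Right = 18 - 14 = 4

4


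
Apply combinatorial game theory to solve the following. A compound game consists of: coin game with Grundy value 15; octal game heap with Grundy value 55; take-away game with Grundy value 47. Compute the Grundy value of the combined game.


By the Sprague-Grundy theorem, the Grundy value of a sum of games is the XOR of individual Grundy values.
coin game: Grundy value = 15. Running XOR: 0 XOR 15 = 15
octal game heap: Grundy value = 55. Running XOR: 15 XOR 55 = 56
take-away game: Grundy value = 47. Running XOR: 56 XOR 47 = 23
The combined Grundy value is 23.

23


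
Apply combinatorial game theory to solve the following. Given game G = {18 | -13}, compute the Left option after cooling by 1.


Original game: {18 | -13} (a switch {a | b} with a > b).
Cooling by t (for t below the temperature (a - b)/2 = 31/2) taxes each move by t: {a | b} cooled by t is {a - t | b + t}.
Cooling amount: t = 1
Cooled Left option: 18 - 1 = 17
Cooled Right option: -13 + 1 = -12
Cooled game: {17 | -12}
Left option = 17

17


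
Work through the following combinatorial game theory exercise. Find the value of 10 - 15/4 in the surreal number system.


x = 10, y = 15/4
Converting to common denominator: 4
x = 40/4, y = 15/4
x - y = 10 - 15/4 = 25/4

25/4


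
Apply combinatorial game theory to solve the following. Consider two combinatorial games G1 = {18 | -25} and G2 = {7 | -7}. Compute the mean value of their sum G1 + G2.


G1 = {18 | -25}, G2 = {7 | -7}
Each is a switch {a | b} with numbers a > b; its mean value is (a + b)/2, and mean value is additive over game sums: m(G1 + G2) = m(G1) + m(G2).
Mean of G1 = (18 + (-25))/2 = -7/2 = -7/2
Mean of G2 = (7 + (-7))/2 = 0/2 = 0
Mean of G1 + G2 = -7/2 + 0 = -7/2

-7/2


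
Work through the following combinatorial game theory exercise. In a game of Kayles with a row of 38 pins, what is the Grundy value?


Kayles: a move removes 1 or 2 adjacent pins from a contiguous row.
Removing pins from a row of k leaves two independent rows (a, b) with a + b = k - 1 (one pin) or a + b = k - 2 (two pins); an end removal gives a = 0.
By Sprague-Grundy, G(k) = mex{ G(a) XOR G(b) } over all these splits. G(0) = 0.
G(1): splits (0,0):0^0=0 -> mex({0}) = 1
G(2): splits (0,1):0^1=1 (0,0):0^0=0 -> mex({0, 1}) = 2
G(3): splits (0,2):0^2=2 (1,1):1^1=0 (0,1):0^1=1 -> mex({0, 1, 2}) = 3
G(4): splits (0,3):0^3=3 (1,2):1^2=3 (0,2):0^2=2 (1,1):1^1=0 -> mex({0, 2, 3}) = 1
G(5): splits (0,4):0^1=1 (1,3):1^3=2 (2,2):2^2=0 (0,3):0^3=3 (1,2):1^2=3 -> mex({0, 1, 2, 3}) = 4
G(6) = mex({0, 1, 2, 4}) = 3
G(7) = mex({0, 1, 3, 4, 5}) = 2
G(8) = mex({0, 2, 3, 5, 6}) = 1
G(9) = mex({0, 1, 2, 3, 6, 7}) = 4
G(10) = mex({0, 1, 3, 4, 5, 7}) = 2
G(11) = mex({0, 1, 2, 3, 4, 5}) = 6
G(12) = mex({0, 1, 2, 3, 5, 6, 7}) = 4
G(13) = mex({0, 2, 3, 4, 6, 7}) = 1
G(14) = mex({0, 1, 4, 5, 6, 7}) = 2
G(15) = mex({0, 1, 2, 3, 4, 5, 6}) = 7
G(16) = mex({0, 2, 3, 5, 6, 7}) = 1
G(17) = mex({0, 1, 2, 3, 5, 6, 7}) = 4
G(18) = mex({0, 1, 2, 4, 5, 6}) = 3
G(19) = mex({0, 1, 3, 4, 5, 7}) = 2
G(20) = mex({0, 2, 3, 4, 5, 6, 7}) = 1
G(21) = mex({0, 1, 2, 3, 5, 6, 7}) = 4
G(22) = mex({0, 1, 2, 3, 4, 5, 7}) = 6
G(23) = mex({0, 1, 2, 3, 4, 5, 6}) = 7
G(24) = mex({0, 1, 2, 3, 5, 6, 7}) = 4
G(25) = mex({0, 2, 3, 4, 6, 7}) = 1
G(26) = mex({0, 1, 3, 4, 5, 6, 7}) = 2
G(27) = mex({0, 1, 2, 3, 4, 5, 6, 7}) = 8
G(28) = mex({0, 1, 2, 3, 4, 6, 7, 8}) = 5
G(29) = mex({0, 1, 2, 3, 5, 6, 7, 8, 9}) = 4
G(30) = mex({0, 1, 2, 3, 4, 5, 6, 9, 10}) = 7
G(31) = mex({0, 1, 3, 4, 5, 7, 10, 11}) = 2
G(32) = mex({0, 2, 3, 4, 5, 6, 7, 9, 11}) = 1
G(33) = mex({0, 1, 2, 3, 4, 5, 6, 7, 9, 12}) = 8
G(34) = mex({0, 1, 2, 3, 4, 5, 7, 8, 11, 12}) = 6
G(35) = mex({0, 1, 2, 3, 4, 5, 6, 8, 9, 10, 11}) = 7
G(36) = mex({0, 1, 2, 3, 5, 6, 7, 9, 10}) = 4
G(37) = mex({0, 2, 3, 4, 6, 7, 9, 10, 11, 12}) = 1
G(38) = mex({0, 1, 3, 4, 5, 6, 7, 9, 10, 11, 12}) = 2
Therefore G(38) = 2.

2


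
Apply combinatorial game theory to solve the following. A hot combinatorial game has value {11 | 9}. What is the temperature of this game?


The game is {11 | 9}, a switch {a | b} with numbers a > b.
Cooling {a | b} by t gives {a - t | b + t}, which stops being hot when a - t = b + t, i.e. at t = (a - b)/2. So the temperature of a switch is (a - b)/2.
Temperature = (Left option - Right option) / 2
= (11 - (9)) / 2
= 2 / 2
= 1

1


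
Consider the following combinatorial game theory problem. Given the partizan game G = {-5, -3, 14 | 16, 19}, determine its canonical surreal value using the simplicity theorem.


Left options: {-5, -3, 14}, max = 14
Right options: {16, 19}, min = 16
All options are numbers and max(Left) < min(Right), so by the simplicity theorem the value is the simplest (earliest-born) number strictly between 14 and 16.
The only integer strictly between 14 and 16 is 15.
No non-integer in the interval can be simpler: if x is a non-integer in the interval, then floor(x) or ceil(x) also lies in the interval (the interval contains an integer), and both are proper prefixes of x's sign expansion, i.e. born earlier. So the game value is 15.
Game value = 15

15


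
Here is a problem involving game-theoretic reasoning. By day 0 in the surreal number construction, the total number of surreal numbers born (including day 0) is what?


Day 0: {|} = 0 is born. Count = 1.
Day n: the number of surreal numbers born by day n is 2^(n+1) - 1.
By day 0: 2^1 - 1 = 1
By day 0: 1 surreal numbers.

1


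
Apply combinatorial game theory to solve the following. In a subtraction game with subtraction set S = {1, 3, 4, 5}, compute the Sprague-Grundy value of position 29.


The subtraction set is S = {1, 3, 4, 5}.
G(k) = mex{ G(k - s) : s in S, s <= k }. We compute iteratively: G(0) = 0.
G(1) = mex({0}) = 1
G(2) = mex({1}) = 0
G(3) = mex({0}) = 1
G(4) = mex({0, 1}) = 2
G(5) = mex({0, 1, 2}) = 3
G(6) = mex({0, 1, 3}) = 2
G(7) = mex({0, 1, 2}) = 3
G(8) = mex({1, 2, 3}) = 0
G(9) = mex({0, 2, 3}) = 1
G(10) = mex({1, 2, 3}) = 0
G(11) = mex({0, 2, 3}) = 1
G(12) = mex({0, 1, 3}) = 2
Observe that G(8)..G(12) = 0, 1, 0, 1, 2 repeats G(0)..G(4) = 0, 1, 0, 1, 2.
For k >= max(S) = 5, G(k) is determined by the previous 5 values G(k-5)..G(k-1); a window of 5 consecutive values has recurred shifted by 8, so by induction G(k + 8) = G(k) for all k >= 0: the sequence is periodic from the start with period 8.
One period: G(0..7) = 0, 1, 0, 1, 2, 3, 2, 3.
29 mod 8 = 5, so G(29) = G(5) = 3.

3


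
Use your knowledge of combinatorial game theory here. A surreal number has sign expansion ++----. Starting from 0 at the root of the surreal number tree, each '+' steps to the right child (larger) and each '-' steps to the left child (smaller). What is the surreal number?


Sign expansion: ++----
Rule: track bounds (lo, hi), initially (-inf, +inf). On '+', the current value becomes lo and we move to the simplest number in (value, hi): value + 1 if hi = +inf, otherwise the midpoint (value + hi)/2. On '-', the current value becomes hi and we move to value - 1 if lo = -inf, otherwise the midpoint (lo + value)/2.
Start at 0.
Step 1: sign = +, move right. Bounds: (0, +inf). Value = 1
Step 2: sign = +, move right. Bounds: (1, +inf). Value = 2
Step 3: sign = -, move left. Bounds: (1, 2). Value = 3/2
Step 4: sign = -, move left. Bounds: (1, 3/2). Value = 5/4
Step 5: sign = -, move left. Bounds: (1, 5/4). Value = 9/8
Step 6: sign = -, move left. Bounds: (1, 9/8). Value = 17/16
The surreal number with sign expansion ++---- is 17/16.

17/16


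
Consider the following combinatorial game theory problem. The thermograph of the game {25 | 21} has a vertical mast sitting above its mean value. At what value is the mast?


Game = {25 | 21}, a switch {a | b} with numbers a > b.
Its thermograph has left wall a - t and right wall b + t, which meet at t = (a - b)/2, where both equal (a + b)/2. So the mast (mean value) is at (a + b)/2.
Mean = (25 + (21))/2 = 46/2 = 23

23


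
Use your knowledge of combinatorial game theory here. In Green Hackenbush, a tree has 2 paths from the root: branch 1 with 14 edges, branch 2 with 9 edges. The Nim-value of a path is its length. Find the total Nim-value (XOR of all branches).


The tree has 2 branches from the ground vertex.
In Green Hackenbush, the Nim-value of a simple path of length k is k.
Branch 1: length 14, Nim-value = 14
Branch 2: length 9, Nim-value = 9
Total Nim-value = XOR of all branch values:
0 XOR 14 = 14
14 XOR 9 = 7
Nim-value of the tree = 7

7


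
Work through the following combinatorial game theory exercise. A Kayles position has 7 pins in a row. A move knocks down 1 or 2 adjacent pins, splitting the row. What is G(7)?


Kayles: a move removes 1 or 2 adjacent pins from a contiguous row.
Removing pins from a row of k leaves two independent rows (a, b) with a + b = k - 1 (one pin) or a + b = k - 2 (two pins); an end removal gives a = 0.
By Sprague-Grundy, G(k) = mex{ G(a) XOR G(b) } over all these splits. G(0) = 0.
G(1): splits (0,0):0^0=0 -> mex({0}) = 1
G(2): splits (0,1):0^1=1 (0,0):0^0=0 -> mex({0, 1}) = 2
G(3): splits (0,2):0^2=2 (1,1):1^1=0 (0,1):0^1=1 -> mex({0, 1, 2}) = 3
G(4): splits (0,3):0^3=3 (1,2):1^2=3 (0,2):0^2=2 (1,1):1^1=0 -> mex({0, 2, 3}) = 1
G(5): splits (0,4):0^1=1 (1,3):1^3=2 (2,2):2^2=0 (0,3):0^3=3 (1,2):1^2=3 -> mex({0, 1, 2, 3}) = 4
G(6) = mex({0, 1, 2, 4}) = 3
G(7) = mex({0, 1, 3, 4, 5}) = 2
Therefore G(7) = 2.

2


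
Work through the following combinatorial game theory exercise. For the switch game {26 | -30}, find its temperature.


The game is {26 | -30}, a switch {a | b} with numbers a > b.
Cooling {a | b} by t gives {a - t | b + t}, which stops being hot when a - t = b + t, i.e. at t = (a - b)/2. So the temperature of a switch is (a - b)/2.
Temperature = (Left option - Right option) / 2
= (26 - (-30)) / 2
= 56 / 2
= 28

28


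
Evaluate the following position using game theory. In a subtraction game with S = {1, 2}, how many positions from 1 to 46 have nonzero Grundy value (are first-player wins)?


Subtraction set S = {1, 2}, so G(n) = n mod 3.
G(n) = 0 when n is a multiple of 3.
Multiples of 3 in [1, 46]: 15
N-positions (nonzero Grundy) = 46 - 15 = 31

31


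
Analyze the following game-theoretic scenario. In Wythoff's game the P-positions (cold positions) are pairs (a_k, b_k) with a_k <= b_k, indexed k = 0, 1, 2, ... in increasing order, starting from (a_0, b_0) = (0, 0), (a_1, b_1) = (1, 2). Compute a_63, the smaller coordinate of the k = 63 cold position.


By Wythoff's theorem, a_k = floor(k * phi) and b_k = floor(k * phi^2) = a_k + k, where phi = (1 + sqrt(5))/2 is the golden ratio.
phi = (1 + sqrt(5))/2 = 1.618034
k = 63
k * phi = 63 * 1.618034 = 101.936141
a_63 = floor(k * phi) = 101

101


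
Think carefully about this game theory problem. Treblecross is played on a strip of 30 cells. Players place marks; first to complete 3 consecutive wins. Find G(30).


Treblecross: place X on empty cells; 3-in-a-row wins.
Playing within two cells of an existing X lets the opponent win at once, so sensible play treats the cells i-2..i+2 around each X as dead. The player left with no safe cell loses, so this is a normal-play take-away game on strips of safe cells.
Placing X at cell i (0-indexed) of a strip of k safe cells leaves independent strips of sizes max(0, i-2) and max(0, k-i-3). Hence G(k) = mex{ G(max(0,i-2)) XOR G(max(0,k-i-3)) : 0 <= i < k }, with G(0) = 0.
G(1): splits (0,0):0^0=0 -> mex({0}) = 1
G(2): splits (0,0):0^0=0 -> mex({0}) = 1
G(3): splits (0,0):0^0=0 -> mex({0}) = 1
G(4): splits (0,1):0^1=1 (0,0):0^0=0 -> mex({0, 1}) = 2
G(5): splits (0,2):0^1=1 (0,1):0^1=1 (0,0):0^0=0 -> mex({0, 1}) = 2
G(6) = mex({1}) = 0
G(7) = mex({0, 1, 2}) = 3
G(8) = mex({0, 1, 2}) = 3
G(9) = mex({0, 2}) = 1
G(10) = mex({0, 2, 3}) = 1
G(11) = mex({0, 3}) = 1
G(12) = mex({1, 3}) = 0
G(13) = mex({0, 1, 2, 3}) = 4
G(14) = mex({0, 1, 2}) = 3
G(15) = mex({0, 1, 2}) = 3
G(16) = mex({0, 1, 2, 4}) = 3
G(17) = mex({0, 1, 3, 4}) = 2
G(18) = mex({0, 1, 3, 4}) = 2
G(19) = mex({0, 1, 3, 5}) = 2
G(20) = mex({0, 1, 2, 3, 5}) = 4
G(21) = mex({0, 1, 2, 3, 5}) = 4
G(22) = mex({1, 2, 6}) = 0
G(23) = mex({0, 1, 2, 3, 4, 6}) = 5
G(24) = mex({0, 1, 2, 3, 4}) = 5
G(25) = mex({0, 1, 3, 4, 7}) = 2
G(26) = mex({0, 1, 3, 4, 5, 7}) = 2
G(27) = mex({0, 1, 3, 5}) = 2
G(28) = mex({0, 1, 2, 5}) = 3
G(29) = mex({0, 1, 2, 4, 5, 6}) = 3
G(30) = mex({1, 2, 4, 6}) = 0
Therefore G(30) = 0.

0


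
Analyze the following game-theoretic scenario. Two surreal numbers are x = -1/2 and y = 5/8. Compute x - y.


x = -1/2, y = 5/8
Converting to common denominator: 8
x = -4/8, y = 5/8
x - y = -1/2 - 5/8 = -9/8

-9/8


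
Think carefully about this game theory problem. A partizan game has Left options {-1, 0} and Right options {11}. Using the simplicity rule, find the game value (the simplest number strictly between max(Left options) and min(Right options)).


Left options: {-1, 0}, max = 0
Right options: {11}, min = 11
All options are numbers and max(Left) < min(Right), so by the simplicity theorem the value is the simplest (earliest-born) number strictly between 0 and 11.
Integers 1 through 10 all lie strictly between 0 and 11.
Among integers, the simplest (lowest birthday = smallest |n|; 0 is born on day 0, +-n on day n) is 1.
No non-integer in the interval can be simpler: if x is a non-integer in the interval, then floor(x) or ceil(x) also lies in the interval (the interval contains an integer), and both are proper prefixes of x's sign expansion, i.e. born earlier. So the game value is 1.
Game value = 1

1


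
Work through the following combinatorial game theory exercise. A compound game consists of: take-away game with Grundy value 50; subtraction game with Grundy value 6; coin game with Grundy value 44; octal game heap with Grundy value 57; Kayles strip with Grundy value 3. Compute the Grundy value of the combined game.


By the Sprague-Grundy theorem, the Grundy value of a sum of games is the XOR of individual Grundy values.
take-away game: Grundy value = 50. Running XOR: 0 XOR 50 = 50
subtraction game: Grundy value = 6. Running XOR: 50 XOR 6 = 52
coin game: Grundy value = 44. Running XOR: 52 XOR 44 = 24
octal game heap: Grundy value = 57. Running XOR: 24 XOR 57 = 33
Kayles strip: Grundy value = 3. Running XOR: 33 XOR 3 = 34
The combined Grundy value is 34.

34


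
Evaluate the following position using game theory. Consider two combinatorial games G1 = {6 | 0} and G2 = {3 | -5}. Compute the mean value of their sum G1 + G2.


G1 = {6 | 0}, G2 = {3 | -5}
Each is a switch {a | b} with numbers a > b; its mean value is (a + b)/2, and mean value is additive over game sums: m(G1 + G2) = m(G1) + m(G2).
Mean of G1 = (6 + (0))/2 = 6/2 = 3
Mean of G2 = (3 + (-5))/2 = -2/2 = -1
Mean of G1 + G2 = 3 + -1 = 2

2


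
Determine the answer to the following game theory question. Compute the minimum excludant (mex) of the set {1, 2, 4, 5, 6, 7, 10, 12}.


Set = {1, 2, 4, 5, 6, 7, 10, 12}
0 is NOT in the set. This is the mex.
mex = 0

0


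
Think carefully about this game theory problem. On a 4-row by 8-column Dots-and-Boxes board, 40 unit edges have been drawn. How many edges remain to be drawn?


Grid: 4 x 8 boxes, i.e. 5 rows and 9 columns of dots.
Horizontal edges: (rows + 1) * cols = 5 * 8 = 40
Vertical edges: rows * (cols + 1) = 4 * 9 = 36
Total edges: 40 + 36 = 76
Edges drawn: 40
Remaining: 76 - 40 = 36

36


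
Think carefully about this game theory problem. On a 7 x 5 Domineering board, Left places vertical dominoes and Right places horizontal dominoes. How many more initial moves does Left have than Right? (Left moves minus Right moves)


Board is 7 x 5 (rows x cols).
Left (vertical) placements: (rows-1) * cols = 6 * 5 = 30
Right (horizontal) placements: rows * (cols-1) = 7 * 4 = 28
Advantage = Left - Right = 30 - 28 = 2

2


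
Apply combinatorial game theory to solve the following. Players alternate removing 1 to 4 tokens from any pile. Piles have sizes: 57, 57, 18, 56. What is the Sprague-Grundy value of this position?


Subtraction set: {1, 2, 3, 4}
For this subtraction set, G(n) = n mod 5 (period = max + 1 = 5).
Pile 1 (size 57): G(57) = 57 mod 5 = 2
Pile 2 (size 57): G(57) = 57 mod 5 = 2
Pile 3 (size 18): G(18) = 18 mod 5 = 3
Pile 4 (size 56): G(56) = 56 mod 5 = 1
Total Grundy value = XOR of all: 2 XOR 2 XOR 3 XOR 1 = 2

2
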